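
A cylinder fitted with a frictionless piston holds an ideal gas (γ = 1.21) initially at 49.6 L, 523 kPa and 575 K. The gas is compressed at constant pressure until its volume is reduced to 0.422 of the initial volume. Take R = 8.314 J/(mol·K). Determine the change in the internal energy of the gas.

-71400 J

n = P₁V₁/(RT₁) = 523×49.6/(8.314×575) = 5.43 mol.
Isobaric: P stays 523 kPa; V/T = const ⇒ T₂ = 243 K, V₂ = 20.9 L.
For an ideal gas ΔU = nCvΔT with Cv = R/(γ−1) = 39.6 J/(mol·K).
ΔU = 5.43×39.6×(243−575) = -71400 J.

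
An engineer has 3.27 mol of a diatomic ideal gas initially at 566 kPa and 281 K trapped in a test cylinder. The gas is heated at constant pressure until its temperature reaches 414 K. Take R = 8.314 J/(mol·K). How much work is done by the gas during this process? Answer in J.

V₁ = nRT₁/P₁ = 3.27×8.314×281/566 = 13.5 L.
Isobaric: P stays 566 kPa; V/T = const ⇒ T₂ = 414 K, V₂ = 19.9 L.
W = PΔV = 566×(19.9−13.5) kPa·L = 3620 J.

3620 J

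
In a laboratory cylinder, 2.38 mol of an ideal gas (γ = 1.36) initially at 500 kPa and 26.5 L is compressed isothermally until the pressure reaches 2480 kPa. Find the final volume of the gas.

5.34 L

T₁ = P₁V₁/(nR) = 500×26.5/(2.38×8.314) = 670 K.
Isothermal: T stays 670 K; PV = const ⇒ V₂ = 5.34 L, P₂ = 2480 kPa.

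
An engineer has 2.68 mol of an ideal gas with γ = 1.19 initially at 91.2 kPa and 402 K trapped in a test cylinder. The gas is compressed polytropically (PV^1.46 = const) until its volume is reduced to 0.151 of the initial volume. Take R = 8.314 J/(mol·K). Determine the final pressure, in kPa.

V₁ = nRT₁/P₁ = 2.68×8.314×402/91.2 = 98.2 L.
Polytropic n=1.46: T₂ = T₁(V₁/V₂)^(n−1) = 402×(6.62)^0.46 = 959 K; P₂ = P₁(V₁/V₂)^n = 1440 kPa.

1440 kPa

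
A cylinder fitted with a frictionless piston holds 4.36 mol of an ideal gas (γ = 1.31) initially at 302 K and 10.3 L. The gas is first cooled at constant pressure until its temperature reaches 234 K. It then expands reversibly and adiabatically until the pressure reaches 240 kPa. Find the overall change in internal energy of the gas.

-16100 J

P₁ = nRT₁/V₁ = 4.36×8.314×302/10.3 = 1060 kPa.
Step 1 — Isobaric: P stays 1060 kPa; V/T = const ⇒ T₂ = 234 K, V₂ = 7.98 L.
W = PΔV = 1060×(7.98−10.3) kPa·L = -2460 J.
ΔU = nCvΔT = 4.36×26.8×(234−302) = -7950 J.
Q = ΔU + W = nCpΔT = -10400 J.
State after step 1: P = 1060 kPa, V = 7.98 L, T = 234 K.
Step 2 — Adiabatic: T₂/T₁ = (P₂/P₁)^((γ−1)/γ) ⇒ T₂ = 234×(0.226)^0.237 = 165 K; V₂ = 24.9 L.
ΔU = nCvΔT = 4.36×26.8×(165−234) = -8120 J.
Q = 0 for an adiabatic process, so W = −ΔU = 8120 J.
Net over both steps: W = 5660 J, Q = -10400 J, ΔU = -16100 J.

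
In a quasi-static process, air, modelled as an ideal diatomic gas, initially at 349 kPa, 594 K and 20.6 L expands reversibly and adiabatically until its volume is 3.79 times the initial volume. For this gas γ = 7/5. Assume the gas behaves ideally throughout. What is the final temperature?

Adiabatic: TV^(γ−1) = const ⇒ T₂ = 594×(0.264)^0.400 = 349 K; PV^γ = const ⇒ P₂ = 54.0 kPa.

349 K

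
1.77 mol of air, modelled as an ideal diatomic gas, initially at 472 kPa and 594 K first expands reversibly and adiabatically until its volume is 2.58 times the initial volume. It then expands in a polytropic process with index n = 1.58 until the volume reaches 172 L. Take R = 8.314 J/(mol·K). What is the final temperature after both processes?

V₁ = nRT₁/P₁ = 1.77×8.314×594/472 = 18.5 L.
Step 1 — Adiabatic: TV^(γ−1) = const ⇒ T₂ = 594×(0.388)^0.400 = 407 K; PV^γ = const ⇒ P₂ = 125 kPa.
ΔU = nCvΔT = 1.77×20.8×(407−594) = -6900 J.
Q = 0 for an adiabatic process, so W = −ΔU = 6900 J.
State after step 1: P = 125 kPa, V = 47.8 L, T = 407 K.
Step 2 — Polytropic n=1.58: T₂ = T₁(V₁/V₂)^(n−1) = 407×(0.278)^0.58 = 193 K; P₂ = P₁(V₁/V₂)^n = 16.5 kPa.
W = (P₁V₁−P₂V₂)/(n−1) = (125×47.8−16.5×172)/0.58 = 5410 J.
ΔU = nCvΔT = 1.77×20.8×(193−407) = -7840 J.
Q = ΔU + W = -2430 J.
Net over both steps: W = 12300 J, Q = -2430 J, ΔU = -14700 J.

193 K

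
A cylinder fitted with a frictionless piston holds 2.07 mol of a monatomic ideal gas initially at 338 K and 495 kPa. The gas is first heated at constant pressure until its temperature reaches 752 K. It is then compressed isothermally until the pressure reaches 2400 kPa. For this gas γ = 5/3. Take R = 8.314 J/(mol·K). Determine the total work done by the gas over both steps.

-13300 J

V₁ = nRT₁/P₁ = 2.07×8.314×338/495 = 11.8 L.
Step 1 — Isobaric: P stays 495 kPa; V/T = const ⇒ T₂ = 752 K, V₂ = 26.1 L.
W = PΔV = 495×(26.1−11.8) kPa·L = 7120 J.
ΔU = nCvΔT = 2.07×12.5×(752−338) = 10700 J.
Q = ΔU + W = nCpΔT = 17800 J.
State after step 1: P = 495 kPa, V = 26.1 L, T = 752 K.
Step 2 — Isothermal: T stays 752 K; PV = const ⇒ V₂ = 5.39 L, P₂ = 2400 kPa.
ΔU = 0 (ideal gas, T constant).
W = nRT ln(V₂/V₁) = 2.07×8.314×752×ln(0.206) = -20400 J.
Q = ΔU + W = -20400 J.
Net over both steps: W = -13300 J, Q = -2620 J, ΔU = 10700 J.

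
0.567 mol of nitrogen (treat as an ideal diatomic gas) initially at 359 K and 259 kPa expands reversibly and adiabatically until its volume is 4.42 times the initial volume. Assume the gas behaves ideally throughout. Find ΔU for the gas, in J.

V₁ = nRT₁/P₁ = 0.567×8.314×359/259 = 6.53 L.
Adiabatic: TV^(γ−1) = const ⇒ T₂ = 359×(0.226)^0.400 = 198 K; PV^γ = const ⇒ P₂ = 32.3 kPa.
For an ideal gas ΔU = nCvΔT with Cv = (5/2)R = 20.8 J/(mol·K).
ΔU = 0.567×20.8×(198−359) = -1900 J.

-1900 J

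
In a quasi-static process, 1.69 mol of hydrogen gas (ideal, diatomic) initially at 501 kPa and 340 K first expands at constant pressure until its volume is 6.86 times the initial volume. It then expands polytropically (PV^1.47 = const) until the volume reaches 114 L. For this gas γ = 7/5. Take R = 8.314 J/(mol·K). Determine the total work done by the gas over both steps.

44000 J

V₁ = nRT₁/P₁ = 1.69×8.314×340/501 = 9.54 L.
Step 1 — Isobaric: P stays 501 kPa; V/T = const ⇒ T₂ = 2330 K, V₂ = 65.4 L.
W = PΔV = 501×(65.4−9.54) kPa·L = 28000 J.
ΔU = nCvΔT = 1.69×20.8×(2330−340) = 70000 J.
Q = ΔU + W = nCpΔT = 98000 J.
State after step 1: P = 501 kPa, V = 65.4 L, T = 2330 K.
Step 2 — Polytropic n=1.47: T₂ = T₁(V₁/V₂)^(n−1) = 2330×(0.574)^0.47 = 1800 K; P₂ = P₁(V₁/V₂)^n = 221 kPa.
W = (P₁V₁−P₂V₂)/(n−1) = (501×65.4−221×114)/0.47 = 16000 J.
ΔU = nCvΔT = 1.69×20.8×(1800−2330) = -18800 J.
Q = ΔU + W = -2800 J.
Net over both steps: W = 44000 J, Q = 95200 J, ΔU = 51200 J.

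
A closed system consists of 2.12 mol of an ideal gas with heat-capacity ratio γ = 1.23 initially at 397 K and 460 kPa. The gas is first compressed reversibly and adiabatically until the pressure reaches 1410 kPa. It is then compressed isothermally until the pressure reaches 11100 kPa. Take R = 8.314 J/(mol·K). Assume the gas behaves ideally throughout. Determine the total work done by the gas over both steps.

-24900 J

V₁ = nRT₁/P₁ = 2.12×8.314×397/460 = 15.2 L.
Step 1 — Adiabatic: T₂/T₁ = (P₂/P₁)^((γ−1)/γ) ⇒ T₂ = 397×(3.07)^0.187 = 490 K; V₂ = 6.12 L.
ΔU = nCvΔT = 2.12×36.1×(490−397) = 7090 J.
Q = 0 for an adiabatic process, so W = −ΔU = -7090 J.
State after step 1: P = 1410 kPa, V = 6.12 L, T = 490 K.
Step 2 — Isothermal: T stays 490 K; PV = const ⇒ V₂ = 0.777 L, P₂ = 11100 kPa.
ΔU = 0 (ideal gas, T constant).
W = nRT ln(V₂/V₁) = 2.12×8.314×490×ln(0.127) = -17800 J.
Q = ΔU + W = -17800 J.
Net over both steps: W = -24900 J, Q = -17800 J, ΔU = 7090 J.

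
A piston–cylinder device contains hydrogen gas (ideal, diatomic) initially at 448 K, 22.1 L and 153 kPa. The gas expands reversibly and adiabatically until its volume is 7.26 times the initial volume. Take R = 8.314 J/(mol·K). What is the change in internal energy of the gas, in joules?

-4630 J

n = P₁V₁/(RT₁) = 153×22.1/(8.314×448) = 0.908 mol.
Adiabatic: TV^(γ−1) = const ⇒ T₂ = 448×(0.138)^0.400 = 203 K; PV^γ = const ⇒ P₂ = 9.54 kPa.
For an ideal gas ΔU = nCvΔT with Cv = (5/2)R = 20.8 J/(mol·K).
ΔU = 0.908×20.8×(203−448) = -4630 J.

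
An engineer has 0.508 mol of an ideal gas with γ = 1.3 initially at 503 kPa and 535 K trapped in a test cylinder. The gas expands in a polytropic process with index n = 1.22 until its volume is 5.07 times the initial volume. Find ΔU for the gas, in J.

-2260 J

V₁ = nRT₁/P₁ = 0.508×8.314×535/503 = 4.49 L.
Polytropic n=1.22: T₂ = T₁(V₁/V₂)^(n−1) = 535×(0.197)^0.22 = 374 K; P₂ = P₁(V₁/V₂)^n = 69.4 kPa.
For an ideal gas ΔU = nCvΔT with Cv = R/(γ−1) = 27.7 J/(mol·K).
ΔU = 0.508×27.7×(374−535) = -2260 J.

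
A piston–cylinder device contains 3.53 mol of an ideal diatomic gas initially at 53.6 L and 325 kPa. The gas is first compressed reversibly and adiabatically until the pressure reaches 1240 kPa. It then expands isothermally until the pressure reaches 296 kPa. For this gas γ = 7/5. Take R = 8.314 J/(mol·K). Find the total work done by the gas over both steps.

16300 J

T₁ = P₁V₁/(nR) = 325×53.6/(3.53×8.314) = 594 K.
Step 1 — Adiabatic: T₂/T₁ = (P₂/P₁)^((γ−1)/γ) ⇒ T₂ = 594×(3.82)^0.286 = 870 K; V₂ = 20.6 L.
ΔU = nCvΔT = 3.53×20.8×(870−594) = 20300 J.
Q = 0 for an adiabatic process, so W = −ΔU = -20300 J.
State after step 1: P = 1240 kPa, V = 20.6 L, T = 870 K.
Step 2 — Isothermal: T stays 870 K; PV = const ⇒ V₂ = 86.3 L, P₂ = 296 kPa.
ΔU = 0 (ideal gas, T constant).
W = nRT ln(V₂/V₁) = 3.53×8.314×870×ln(4.19) = 36600 J.
Q = ΔU + W = 36600 J.
Net over both steps: W = 16300 J, Q = 36600 J, ΔU = 20300 J.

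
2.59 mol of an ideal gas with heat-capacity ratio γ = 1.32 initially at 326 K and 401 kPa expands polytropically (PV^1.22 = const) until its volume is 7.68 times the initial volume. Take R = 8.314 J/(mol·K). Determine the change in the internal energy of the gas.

V₁ = nRT₁/P₁ = 2.59×8.314×326/401 = 17.5 L.
Polytropic n=1.22: T₂ = T₁(V₁/V₂)^(n−1) = 326×(0.130)^0.22 = 208 K; P₂ = P₁(V₁/V₂)^n = 33.3 kPa.
For an ideal gas ΔU = nCvΔT with Cv = R/(γ−1) = 26.0 J/(mol·K).
ΔU = 2.59×26.0×(208−326) = -7930 J.

-7930 J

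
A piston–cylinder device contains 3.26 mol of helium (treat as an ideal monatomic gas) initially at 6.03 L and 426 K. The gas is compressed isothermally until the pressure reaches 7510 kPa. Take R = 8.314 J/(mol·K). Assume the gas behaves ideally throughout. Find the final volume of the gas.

P₁ = nRT₁/V₁ = 3.26×8.314×426/6.03 = 1910 kPa.
Isothermal: T stays 426 K; PV = const ⇒ V₂ = 1.54 L, P₂ = 7510 kPa.

1.54 L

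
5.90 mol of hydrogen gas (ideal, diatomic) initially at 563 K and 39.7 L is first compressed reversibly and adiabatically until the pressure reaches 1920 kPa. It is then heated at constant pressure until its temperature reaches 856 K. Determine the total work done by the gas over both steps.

-18200 J

P₁ = nRT₁/V₁ = 5.90×8.314×563/39.7 = 696 kPa.
Step 1 — Adiabatic: T₂/T₁ = (P₂/P₁)^((γ−1)/γ) ⇒ T₂ = 563×(2.76)^0.286 = 752 K; V₂ = 19.2 L.
ΔU = nCvΔT = 5.90×20.8×(752−563) = 23200 J.
Q = 0 for an adiabatic process, so W = −ΔU = -23200 J.
State after step 1: P = 1920 kPa, V = 19.2 L, T = 752 K.
Step 2 — Isobaric: P stays 1920 kPa; V/T = const ⇒ T₂ = 856 K, V₂ = 21.9 L.
W = PΔV = 1920×(21.9−19.2) kPa·L = 5080 J.
ΔU = nCvΔT = 5.90×20.8×(856−752) = 12700 J.
Q = ΔU + W = nCpΔT = 17800 J.
Net over both steps: W = -18200 J, Q = 17800 J, ΔU = 35900 J.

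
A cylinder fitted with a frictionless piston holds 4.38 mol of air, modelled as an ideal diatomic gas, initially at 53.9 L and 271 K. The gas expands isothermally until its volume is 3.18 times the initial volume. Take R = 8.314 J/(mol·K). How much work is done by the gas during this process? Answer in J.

P₁ = nRT₁/V₁ = 4.38×8.314×271/53.9 = 183 kPa.
Isothermal: T stays 271 K; PV = const ⇒ V₂ = 171 L, P₂ = 57.6 kPa.
W = nRT ln(V₂/V₁) = 4.38×8.314×271×ln(3.18) = 11400 J.

11400 J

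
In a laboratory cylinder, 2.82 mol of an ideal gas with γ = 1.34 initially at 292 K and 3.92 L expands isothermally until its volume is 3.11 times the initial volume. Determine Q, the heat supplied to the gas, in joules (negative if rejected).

7770 J

P₁ = nRT₁/V₁ = 2.82×8.314×292/3.92 = 1750 kPa.
Isothermal: T stays 292 K; PV = const ⇒ V₂ = 12.2 L, P₂ = 562 kPa.
ΔU = 0 (ideal gas, T constant).
W = nRT ln(V₂/V₁) = 2.82×8.314×292×ln(3.11) = 7770 J.
Q = ΔU + W = 7770 J.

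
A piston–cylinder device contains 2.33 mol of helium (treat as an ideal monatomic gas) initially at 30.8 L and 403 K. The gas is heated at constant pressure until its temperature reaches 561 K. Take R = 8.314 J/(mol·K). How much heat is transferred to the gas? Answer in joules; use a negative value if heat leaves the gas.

P₁ = nRT₁/V₁ = 2.33×8.314×403/30.8 = 253 kPa.
Isobaric: P stays 253 kPa; V/T = const ⇒ T₂ = 561 K, V₂ = 42.9 L.
W = PΔV = 253×(42.9−30.8) kPa·L = 3060 J.
ΔU = nCvΔT = 2.33×12.5×(561−403) = 4590 J.
Q = ΔU + W = nCpΔT = 7650 J.

7650 J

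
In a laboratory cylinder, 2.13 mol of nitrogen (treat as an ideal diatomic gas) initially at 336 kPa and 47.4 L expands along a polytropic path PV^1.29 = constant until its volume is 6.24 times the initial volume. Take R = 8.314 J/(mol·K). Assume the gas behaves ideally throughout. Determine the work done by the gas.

22600 J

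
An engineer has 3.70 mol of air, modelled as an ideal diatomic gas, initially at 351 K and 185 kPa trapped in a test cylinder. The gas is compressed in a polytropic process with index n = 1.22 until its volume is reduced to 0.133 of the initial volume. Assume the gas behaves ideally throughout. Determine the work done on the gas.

V₁ = nRT₁/P₁ = 3.70×8.314×351/185 = 58.4 L.
Polytropic n=1.22: T₂ = T₁(V₁/V₂)^(n−1) = 351×(7.52)^0.22 = 547 K; P₂ = P₁(V₁/V₂)^n = 2170 kPa.
W = (P₁V₁−P₂V₂)/(n−1) = (185×58.4−2170×7.76)/0.22 = -27400 J.
Work done on the gas = −W_by = 27400 J.

27400 J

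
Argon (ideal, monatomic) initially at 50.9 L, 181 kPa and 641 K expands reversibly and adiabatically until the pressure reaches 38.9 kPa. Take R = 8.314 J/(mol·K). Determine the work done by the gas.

6350 J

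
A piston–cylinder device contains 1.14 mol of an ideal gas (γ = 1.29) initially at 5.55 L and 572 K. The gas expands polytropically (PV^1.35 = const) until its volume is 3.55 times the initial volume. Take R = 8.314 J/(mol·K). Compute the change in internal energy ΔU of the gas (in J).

P₁ = nRT₁/V₁ = 1.14×8.314×572/5.55 = 977 kPa.
Polytropic n=1.35: T₂ = T₁(V₁/V₂)^(n−1) = 572×(0.282)^0.35 = 367 K; P₂ = P₁(V₁/V₂)^n = 177 kPa.
For an ideal gas ΔU = nCvΔT with Cv = R/(γ−1) = 28.7 J/(mol·K).
ΔU = 1.14×28.7×(367−572) = -6700 J.

-6700 J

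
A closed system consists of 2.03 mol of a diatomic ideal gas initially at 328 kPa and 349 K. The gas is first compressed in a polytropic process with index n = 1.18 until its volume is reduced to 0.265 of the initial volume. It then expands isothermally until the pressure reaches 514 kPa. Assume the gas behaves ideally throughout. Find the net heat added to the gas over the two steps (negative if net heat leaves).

3500 J

V₁ = nRT₁/P₁ = 2.03×8.314×349/328 = 18.0 L.
Step 1 — Polytropic n=1.18: T₂ = T₁(V₁/V₂)^(n−1) = 349×(3.77)^0.18 = 443 K; P₂ = P₁(V₁/V₂)^n = 1570 kPa.
W = (P₁V₁−P₂V₂)/(n−1) = (328×18.0−1570×4.76)/0.18 = -8840 J.
ΔU = nCvΔT = 2.03×20.8×(443−349) = 3980 J.
Q = ΔU + W = -4860 J.
State after step 1: P = 1570 kPa, V = 4.76 L, T = 443 K.
Step 2 — Isothermal: T stays 443 K; PV = const ⇒ V₂ = 14.6 L, P₂ = 514 kPa.
ΔU = 0 (ideal gas, T constant).
W = nRT ln(V₂/V₁) = 2.03×8.314×443×ln(3.06) = 8360 J.
Q = ΔU + W = 8360 J.
Net over both steps: W = -474 J, Q = 3500 J, ΔU = 3980 J.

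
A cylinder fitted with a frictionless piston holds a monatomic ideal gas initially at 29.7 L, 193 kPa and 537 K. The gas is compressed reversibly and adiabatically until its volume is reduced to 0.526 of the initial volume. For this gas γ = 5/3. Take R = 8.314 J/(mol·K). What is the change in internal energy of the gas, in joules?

n = P₁V₁/(RT₁) = 193×29.7/(8.314×537) = 1.28 mol.
Adiabatic: TV^(γ−1) = const ⇒ T₂ = 537×(1.90)^0.667 = 824 K; PV^γ = const ⇒ P₂ = 563 kPa.
For an ideal gas ΔU = nCvΔT with Cv = (3/2)R = 12.5 J/(mol·K).
ΔU = 1.28×12.5×(824−537) = 4600 J.

4600 J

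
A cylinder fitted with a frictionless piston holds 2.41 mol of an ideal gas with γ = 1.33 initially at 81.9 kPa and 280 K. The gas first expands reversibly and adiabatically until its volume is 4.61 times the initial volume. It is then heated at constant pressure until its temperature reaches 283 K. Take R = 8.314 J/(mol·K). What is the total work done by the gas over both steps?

V₁ = nRT₁/P₁ = 2.41×8.314×280/81.9 = 68.5 L.
Step 1 — Adiabatic: TV^(γ−1) = const ⇒ T₂ = 280×(0.217)^0.330 = 169 K; PV^γ = const ⇒ P₂ = 10.7 kPa.
ΔU = nCvΔT = 2.41×25.2×(169−280) = -6730 J.
Q = 0 for an adiabatic process, so W = −ΔU = 6730 J.
State after step 1: P = 10.7 kPa, V = 316 L, T = 169 K.
Step 2 — Isobaric: P stays 10.7 kPa; V/T = const ⇒ T₂ = 283 K, V₂ = 529 L.
W = PΔV = 10.7×(529−316) kPa·L = 2280 J.
ΔU = nCvΔT = 2.41×25.2×(283−169) = 6920 J.
Q = ΔU + W = nCpΔT = 9200 J.
Net over both steps: W = 9020 J, Q = 9200 J, ΔU = 182 J.

9020 J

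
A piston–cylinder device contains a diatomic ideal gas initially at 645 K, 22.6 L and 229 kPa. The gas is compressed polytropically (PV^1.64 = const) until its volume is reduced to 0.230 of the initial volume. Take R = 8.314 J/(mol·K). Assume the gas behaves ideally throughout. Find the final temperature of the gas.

Polytropic n=1.64: T₂ = T₁(V₁/V₂)^(n−1) = 645×(4.35)^0.64 = 1650 K; P₂ = P₁(V₁/V₂)^n = 2550 kPa.

1650 K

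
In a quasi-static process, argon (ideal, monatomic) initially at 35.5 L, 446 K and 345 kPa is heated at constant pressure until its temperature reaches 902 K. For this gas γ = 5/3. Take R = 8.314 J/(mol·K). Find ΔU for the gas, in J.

18800 J

n = P₁V₁/(RT₁) = 345×35.5/(8.314×446) = 3.30 mol.
Isobaric: P stays 345 kPa; V/T = const ⇒ T₂ = 902 K, V₂ = 71.8 L.
For an ideal gas ΔU = nCvΔT with Cv = (3/2)R = 12.5 J/(mol·K).
ΔU = 3.30×12.5×(902−446) = 18800 J.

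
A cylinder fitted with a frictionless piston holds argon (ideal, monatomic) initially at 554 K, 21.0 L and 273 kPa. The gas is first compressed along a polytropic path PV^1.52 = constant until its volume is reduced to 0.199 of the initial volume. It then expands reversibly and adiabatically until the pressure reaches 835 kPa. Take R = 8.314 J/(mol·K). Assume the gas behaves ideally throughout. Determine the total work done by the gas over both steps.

n = P₁V₁/(RT₁) = 273×21.0/(8.314×554) = 1.24 mol.
Step 1 — Polytropic n=1.52: T₂ = T₁(V₁/V₂)^(n−1) = 554×(5.03)^0.52 = 1280 K; P₂ = P₁(V₁/V₂)^n = 3180 kPa.
W = (P₁V₁−P₂V₂)/(n−1) = (273×21.0−3180×4.18)/0.52 = -14500 J.
ΔU = nCvΔT = 1.24×12.5×(1280−554) = 11300 J.
Q = ΔU + W = -3190 J.
State after step 1: P = 3180 kPa, V = 4.18 L, T = 1280 K.
Step 2 — Adiabatic: T₂/T₁ = (P₂/P₁)^((γ−1)/γ) ⇒ T₂ = 1280×(0.263)^0.400 = 752 K; V₂ = 9.32 L.
ΔU = nCvΔT = 1.24×12.5×(752−1280) = -8240 J.
Q = 0 for an adiabatic process, so W = −ΔU = 8240 J.
Net over both steps: W = -6260 J, Q = -3190 J, ΔU = 3070 J.

-6260 J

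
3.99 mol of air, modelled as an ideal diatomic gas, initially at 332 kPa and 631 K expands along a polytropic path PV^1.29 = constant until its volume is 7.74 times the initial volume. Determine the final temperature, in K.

349 K

V₁ = nRT₁/P₁ = 3.99×8.314×631/332 = 63.0 L.
Polytropic n=1.29: T₂ = T₁(V₁/V₂)^(n−1) = 631×(0.129)^0.29 = 349 K; P₂ = P₁(V₁/V₂)^n = 23.7 kPa.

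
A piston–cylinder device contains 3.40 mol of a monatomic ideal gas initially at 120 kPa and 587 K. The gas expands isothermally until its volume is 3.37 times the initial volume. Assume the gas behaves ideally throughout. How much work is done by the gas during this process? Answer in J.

20200 J

V₁ = nRT₁/P₁ = 3.40×8.314×587/120 = 138 L.
Isothermal: T stays 587 K; PV = const ⇒ V₂ = 466 L, P₂ = 35.6 kPa.
W = nRT ln(V₂/V₁) = 3.40×8.314×587×ln(3.37) = 20200 J.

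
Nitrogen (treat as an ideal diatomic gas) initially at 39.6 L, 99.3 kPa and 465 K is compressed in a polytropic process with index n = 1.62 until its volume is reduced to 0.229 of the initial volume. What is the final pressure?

Polytropic n=1.62: T₂ = T₁(V₁/V₂)^(n−1) = 465×(4.37)^0.62 = 1160 K; P₂ = P₁(V₁/V₂)^n = 1080 kPa.

1080 kPa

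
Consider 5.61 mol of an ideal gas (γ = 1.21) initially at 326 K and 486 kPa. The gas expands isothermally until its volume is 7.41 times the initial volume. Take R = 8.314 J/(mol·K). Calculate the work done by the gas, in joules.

30500 J

V₁ = nRT₁/P₁ = 5.61×8.314×326/486 = 31.3 L.
Isothermal: T stays 326 K; PV = const ⇒ V₂ = 232 L, P₂ = 65.6 kPa.
W = nRT ln(V₂/V₁) = 5.61×8.314×326×ln(7.41) = 30500 J.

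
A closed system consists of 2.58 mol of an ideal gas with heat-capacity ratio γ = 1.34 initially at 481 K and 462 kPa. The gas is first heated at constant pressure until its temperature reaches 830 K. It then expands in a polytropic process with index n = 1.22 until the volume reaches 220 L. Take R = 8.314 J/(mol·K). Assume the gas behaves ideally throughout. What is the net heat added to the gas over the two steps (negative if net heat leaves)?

38600 J

V₁ = nRT₁/P₁ = 2.58×8.314×481/462 = 22.3 L.
Step 1 — Isobaric: P stays 462 kPa; V/T = const ⇒ T₂ = 830 K, V₂ = 38.5 L.
W = PΔV = 462×(38.5−22.3) kPa·L = 7490 J.
ΔU = nCvΔT = 2.58×24.5×(830−481) = 22000 J.
Q = ΔU + W = nCpΔT = 29500 J.
State after step 1: P = 462 kPa, V = 38.5 L, T = 830 K.
Step 2 — Polytropic n=1.22: T₂ = T₁(V₁/V₂)^(n−1) = 830×(0.175)^0.22 = 566 K; P₂ = P₁(V₁/V₂)^n = 55.2 kPa.
W = (P₁V₁−P₂V₂)/(n−1) = (462×38.5−55.2×220)/0.22 = 25800 J.
ΔU = nCvΔT = 2.58×24.5×(566−830) = -16700 J.
Q = ΔU + W = 9090 J.
Net over both steps: W = 33200 J, Q = 38600 J, ΔU = 5350 J.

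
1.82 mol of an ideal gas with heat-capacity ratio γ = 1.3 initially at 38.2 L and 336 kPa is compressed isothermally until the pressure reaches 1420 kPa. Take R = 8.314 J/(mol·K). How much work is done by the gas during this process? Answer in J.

-18500 J

T₁ = P₁V₁/(nR) = 336×38.2/(1.82×8.314) = 848 K.
Isothermal: T stays 848 K; PV = const ⇒ V₂ = 9.04 L, P₂ = 1420 kPa.
W = nRT ln(V₂/V₁) = 1.82×8.314×848×ln(0.237) = -18500 J.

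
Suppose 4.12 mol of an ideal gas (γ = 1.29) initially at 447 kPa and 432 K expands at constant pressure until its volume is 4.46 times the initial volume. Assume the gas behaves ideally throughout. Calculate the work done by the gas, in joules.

V₁ = nRT₁/P₁ = 4.12×8.314×432/447 = 33.1 L.
Isobaric: P stays 447 kPa; V/T = const ⇒ T₂ = 1930 K, V₂ = 148 L.
W = PΔV = 447×(148−33.1) kPa·L = 51200 J.

51200 J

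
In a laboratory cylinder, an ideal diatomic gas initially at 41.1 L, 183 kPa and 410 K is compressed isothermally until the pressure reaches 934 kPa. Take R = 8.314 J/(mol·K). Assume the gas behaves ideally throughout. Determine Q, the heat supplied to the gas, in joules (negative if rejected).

n = P₁V₁/(RT₁) = 183×41.1/(8.314×410) = 2.21 mol.
Isothermal: T stays 410 K; PV = const ⇒ V₂ = 8.05 L, P₂ = 934 kPa.
ΔU = 0 (ideal gas, T constant).
W = nRT ln(V₂/V₁) = 2.21×8.314×410×ln(0.196) = -12300 J.
Q = ΔU + W = -12300 J.

-12300 J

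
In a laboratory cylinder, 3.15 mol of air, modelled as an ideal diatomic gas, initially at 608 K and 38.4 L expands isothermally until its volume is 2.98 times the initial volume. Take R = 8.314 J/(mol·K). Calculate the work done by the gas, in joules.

17400 J

P₁ = nRT₁/V₁ = 3.15×8.314×608/38.4 = 415 kPa.
Isothermal: T stays 608 K; PV = const ⇒ V₂ = 114 L, P₂ = 139 kPa.
W = nRT ln(V₂/V₁) = 3.15×8.314×608×ln(2.98) = 17400 J.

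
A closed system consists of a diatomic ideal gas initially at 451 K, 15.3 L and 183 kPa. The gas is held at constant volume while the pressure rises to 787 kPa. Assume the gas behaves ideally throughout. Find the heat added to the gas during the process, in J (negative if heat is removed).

23100 J

n = P₁V₁/(RT₁) = 183×15.3/(8.314×451) = 0.747 mol.
Isochoric: V stays 15.3 L; P/T = const ⇒ T₂ = 1940 K, P₂ = 787 kPa.
W = 0 (no volume change).
ΔU = nCvΔT = 0.747×20.8×(1940−451) = 23100 J.
Q = ΔU = 23100 J.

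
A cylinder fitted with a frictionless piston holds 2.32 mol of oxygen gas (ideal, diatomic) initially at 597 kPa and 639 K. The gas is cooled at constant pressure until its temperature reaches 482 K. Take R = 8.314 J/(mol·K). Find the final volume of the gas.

15.6 L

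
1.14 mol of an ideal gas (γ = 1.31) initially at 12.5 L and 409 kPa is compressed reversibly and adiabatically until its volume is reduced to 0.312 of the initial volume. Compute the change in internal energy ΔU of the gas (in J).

T₁ = P₁V₁/(nR) = 409×12.5/(1.14×8.314) = 539 K.
Adiabatic: TV^(γ−1) = const ⇒ T₂ = 539×(3.21)^0.310 = 774 K; PV^γ = const ⇒ P₂ = 1880 kPa.
For an ideal gas ΔU = nCvΔT with Cv = R/(γ−1) = 26.8 J/(mol·K).
ΔU = 1.14×26.8×(774−539) = 7170 J.

7170 J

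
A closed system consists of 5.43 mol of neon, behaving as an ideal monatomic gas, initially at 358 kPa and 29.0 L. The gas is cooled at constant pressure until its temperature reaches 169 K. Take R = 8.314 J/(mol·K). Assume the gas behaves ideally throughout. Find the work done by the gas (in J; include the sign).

T₁ = P₁V₁/(nR) = 358×29.0/(5.43×8.314) = 230 K.
Isobaric: P stays 358 kPa; V/T = const ⇒ T₂ = 169 K, V₂ = 21.3 L.
W = PΔV = 358×(21.3−29.0) kPa·L = -2750 J.

-2750 J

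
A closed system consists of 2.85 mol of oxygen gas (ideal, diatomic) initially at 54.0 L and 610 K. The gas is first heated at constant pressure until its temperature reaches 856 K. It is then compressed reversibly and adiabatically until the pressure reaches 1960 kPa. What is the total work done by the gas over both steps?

P₁ = nRT₁/V₁ = 2.85×8.314×610/54.0 = 268 kPa.
Step 1 — Isobaric: P stays 268 kPa; V/T = const ⇒ T₂ = 856 K, V₂ = 75.8 L.
W = PΔV = 268×(75.8−54.0) kPa·L = 5830 J.
ΔU = nCvΔT = 2.85×20.8×(856−610) = 14600 J.
Q = ΔU + W = nCpΔT = 20400 J.
State after step 1: P = 268 kPa, V = 75.8 L, T = 856 K.
Step 2 — Adiabatic: T₂/T₁ = (P₂/P₁)^((γ−1)/γ) ⇒ T₂ = 856×(7.32)^0.286 = 1510 K; V₂ = 18.3 L.
ΔU = nCvΔT = 2.85×20.8×(1510−856) = 38900 J.
Q = 0 for an adiabatic process, so W = −ΔU = -38900 J.
Net over both steps: W = -33000 J, Q = 20400 J, ΔU = 53400 J.

-33000 J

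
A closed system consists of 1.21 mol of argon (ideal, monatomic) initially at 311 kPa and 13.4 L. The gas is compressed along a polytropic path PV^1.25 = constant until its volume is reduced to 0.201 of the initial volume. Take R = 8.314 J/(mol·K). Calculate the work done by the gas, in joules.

T₁ = P₁V₁/(nR) = 311×13.4/(1.21×8.314) = 414 K.
Polytropic n=1.25: T₂ = T₁(V₁/V₂)^(n−1) = 414×(4.98)^0.25 = 619 K; P₂ = P₁(V₁/V₂)^n = 2310 kPa.
W = (P₁V₁−P₂V₂)/(n−1) = (311×13.4−2310×2.69)/0.25 = -8230 J.

-8230 J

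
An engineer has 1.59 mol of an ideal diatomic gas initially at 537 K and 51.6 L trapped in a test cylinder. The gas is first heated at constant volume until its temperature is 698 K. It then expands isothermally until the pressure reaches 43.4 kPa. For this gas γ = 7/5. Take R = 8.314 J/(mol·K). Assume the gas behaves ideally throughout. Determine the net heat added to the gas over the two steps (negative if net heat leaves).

18400 J

P₁ = nRT₁/V₁ = 1.59×8.314×537/51.6 = 138 kPa.
Step 1 — Isochoric: V stays 51.6 L; P/T = const ⇒ T₂ = 698 K, P₂ = 179 kPa.
W = 0 (no volume change).
ΔU = nCvΔT = 1.59×20.8×(698−537) = 5320 J.
Q = ΔU = 5320 J.
State after step 1: P = 179 kPa, V = 51.6 L, T = 698 K.
Step 2 — Isothermal: T stays 698 K; PV = const ⇒ V₂ = 213 L, P₂ = 43.4 kPa.
ΔU = 0 (ideal gas, T constant).
W = nRT ln(V₂/V₁) = 1.59×8.314×698×ln(4.12) = 13100 J.
Q = ΔU + W = 13100 J.
Net over both steps: W = 13100 J, Q = 18400 J, ΔU = 5320 J.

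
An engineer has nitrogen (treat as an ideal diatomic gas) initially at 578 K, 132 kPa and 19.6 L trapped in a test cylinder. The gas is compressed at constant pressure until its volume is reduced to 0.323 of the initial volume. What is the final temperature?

Isobaric: P stays 132 kPa; V/T = const ⇒ T₂ = 187 K, V₂ = 6.33 L.

187 K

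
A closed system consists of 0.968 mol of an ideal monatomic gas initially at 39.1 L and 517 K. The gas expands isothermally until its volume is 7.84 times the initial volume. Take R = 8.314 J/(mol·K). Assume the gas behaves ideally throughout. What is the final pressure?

P₁ = nRT₁/V₁ = 0.968×8.314×517/39.1 = 106 kPa.
Isothermal: T stays 517 K; PV = const ⇒ V₂ = 307 L, P₂ = 13.6 kPa.

13.6 kPa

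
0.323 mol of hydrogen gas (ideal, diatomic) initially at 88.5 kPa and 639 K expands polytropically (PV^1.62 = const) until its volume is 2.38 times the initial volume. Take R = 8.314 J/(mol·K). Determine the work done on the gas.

V₁ = nRT₁/P₁ = 0.323×8.314×639/88.5 = 19.4 L.
Polytropic n=1.62: T₂ = T₁(V₁/V₂)^(n−1) = 639×(0.420)^0.62 = 373 K; P₂ = P₁(V₁/V₂)^n = 21.7 kPa.
W = (P₁V₁−P₂V₂)/(n−1) = (88.5×19.4−21.7×46.1)/0.62 = 1150 J.
Work done on the gas = −W_by = -1150 J.

-1150 J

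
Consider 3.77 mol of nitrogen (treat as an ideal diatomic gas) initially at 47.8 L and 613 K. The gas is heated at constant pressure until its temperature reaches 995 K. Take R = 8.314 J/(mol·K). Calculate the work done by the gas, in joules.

P₁ = nRT₁/V₁ = 3.77×8.314×613/47.8 = 402 kPa.
Isobaric: P stays 402 kPa; V/T = const ⇒ T₂ = 995 K, V₂ = 77.6 L.
W = PΔV = 402×(77.6−47.8) kPa·L = 12000 J.

12000 J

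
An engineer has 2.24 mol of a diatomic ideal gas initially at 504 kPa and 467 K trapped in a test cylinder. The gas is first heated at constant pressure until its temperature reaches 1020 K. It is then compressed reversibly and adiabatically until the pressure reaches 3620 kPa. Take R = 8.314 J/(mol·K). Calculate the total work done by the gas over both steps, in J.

V₁ = nRT₁/P₁ = 2.24×8.314×467/504 = 17.3 L.
Step 1 — Isobaric: P stays 504 kPa; V/T = const ⇒ T₂ = 1020 K, V₂ = 37.7 L.
W = PΔV = 504×(37.7−17.3) kPa·L = 10300 J.
ΔU = nCvΔT = 2.24×20.8×(1020−467) = 25700 J.
Q = ΔU + W = nCpΔT = 36000 J.
State after step 1: P = 504 kPa, V = 37.7 L, T = 1020 K.
Step 2 — Adiabatic: T₂/T₁ = (P₂/P₁)^((γ−1)/γ) ⇒ T₂ = 1020×(7.18)^0.286 = 1790 K; V₂ = 9.22 L.
ΔU = nCvΔT = 2.24×20.8×(1790−1020) = 35900 J.
Q = 0 for an adiabatic process, so W = −ΔU = -35900 J.
Net over both steps: W = -25600 J, Q = 36000 J, ΔU = 61700 J.

-25600 J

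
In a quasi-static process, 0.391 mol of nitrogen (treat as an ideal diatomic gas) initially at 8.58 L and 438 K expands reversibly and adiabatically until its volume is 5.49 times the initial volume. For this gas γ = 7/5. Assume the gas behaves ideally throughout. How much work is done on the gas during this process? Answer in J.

-1760 J

P₁ = nRT₁/V₁ = 0.391×8.314×438/8.58 = 166 kPa.
Adiabatic: TV^(γ−1) = const ⇒ T₂ = 438×(0.182)^0.400 = 222 K; PV^γ = const ⇒ P₂ = 15.3 kPa.
ΔU = nCvΔT = 0.391×20.8×(222−438) = -1760 J.
Q = 0 for an adiabatic process, so W = −ΔU = 1760 J.
Work done on the gas = −W_by = -1760 J.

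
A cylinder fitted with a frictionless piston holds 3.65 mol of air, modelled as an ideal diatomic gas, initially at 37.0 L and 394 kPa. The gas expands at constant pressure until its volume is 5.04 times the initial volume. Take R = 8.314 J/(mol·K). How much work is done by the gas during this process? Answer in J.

58900 J

T₁ = P₁V₁/(nR) = 394×37.0/(3.65×8.314) = 480 K.
Isobaric: P stays 394 kPa; V/T = const ⇒ T₂ = 2420 K, V₂ = 186 L.
W = PΔV = 394×(186−37.0) kPa·L = 58900 J.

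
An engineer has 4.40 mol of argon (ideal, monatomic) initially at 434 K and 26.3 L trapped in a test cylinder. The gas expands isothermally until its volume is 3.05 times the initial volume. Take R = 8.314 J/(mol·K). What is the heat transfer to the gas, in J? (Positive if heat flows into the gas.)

P₁ = nRT₁/V₁ = 4.40×8.314×434/26.3 = 604 kPa.
Isothermal: T stays 434 K; PV = const ⇒ V₂ = 80.2 L, P₂ = 198 kPa.
ΔU = 0 (ideal gas, T constant).
W = nRT ln(V₂/V₁) = 4.40×8.314×434×ln(3.05) = 17700 J.
Q = ΔU + W = 17700 J.

17700 J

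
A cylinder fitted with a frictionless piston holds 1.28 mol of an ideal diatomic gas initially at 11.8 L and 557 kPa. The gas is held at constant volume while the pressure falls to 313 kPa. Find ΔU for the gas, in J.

T₁ = P₁V₁/(nR) = 557×11.8/(1.28×8.314) = 618 K.
Isochoric: V stays 11.8 L; P/T = const ⇒ T₂ = 347 K, P₂ = 313 kPa.
For an ideal gas ΔU = nCvΔT with Cv = (5/2)R = 20.8 J/(mol·K).
ΔU = 1.28×20.8×(347−618) = -7200 J.

-7200 J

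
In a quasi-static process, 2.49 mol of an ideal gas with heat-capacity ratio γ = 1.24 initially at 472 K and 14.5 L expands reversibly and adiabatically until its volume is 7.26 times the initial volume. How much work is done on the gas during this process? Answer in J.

-15400 J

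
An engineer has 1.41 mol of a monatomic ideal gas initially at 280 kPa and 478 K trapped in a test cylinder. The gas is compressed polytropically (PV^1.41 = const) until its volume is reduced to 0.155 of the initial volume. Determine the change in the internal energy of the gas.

9650 J

V₁ = nRT₁/P₁ = 1.41×8.314×478/280 = 20.0 L.
Polytropic n=1.41: T₂ = T₁(V₁/V₂)^(n−1) = 478×(6.45)^0.41 = 1030 K; P₂ = P₁(V₁/V₂)^n = 3880 kPa.
For an ideal gas ΔU = nCvΔT with Cv = (3/2)R = 12.5 J/(mol·K).
ΔU = 1.41×12.5×(1030−478) = 9650 J.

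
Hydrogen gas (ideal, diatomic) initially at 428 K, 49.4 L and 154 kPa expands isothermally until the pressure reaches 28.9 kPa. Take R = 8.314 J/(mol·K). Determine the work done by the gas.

n = P₁V₁/(RT₁) = 154×49.4/(8.314×428) = 2.14 mol.
Isothermal: T stays 428 K; PV = const ⇒ V₂ = 263 L, P₂ = 28.9 kPa.
W = nRT ln(V₂/V₁) = 2.14×8.314×428×ln(5.33) = 12700 J.

12700 J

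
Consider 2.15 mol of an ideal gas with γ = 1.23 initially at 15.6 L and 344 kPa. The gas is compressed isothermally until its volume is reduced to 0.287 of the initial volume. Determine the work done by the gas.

-6700 J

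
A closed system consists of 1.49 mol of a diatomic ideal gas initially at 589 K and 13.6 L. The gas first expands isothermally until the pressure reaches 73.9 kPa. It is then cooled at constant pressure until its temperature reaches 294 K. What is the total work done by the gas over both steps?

10800 J

P₁ = nRT₁/V₁ = 1.49×8.314×589/13.6 = 537 kPa.
Step 1 — Isothermal: T stays 589 K; PV = const ⇒ V₂ = 98.7 L, P₂ = 73.9 kPa.
ΔU = 0 (ideal gas, T constant).
W = nRT ln(V₂/V₁) = 1.49×8.314×589×ln(7.26) = 14500 J.
Q = ΔU + W = 14500 J.
State after step 1: P = 73.9 kPa, V = 98.7 L, T = 589 K.
Step 2 — Isobaric: P stays 73.9 kPa; V/T = const ⇒ T₂ = 294 K, V₂ = 49.3 L.
W = PΔV = 73.9×(49.3−98.7) kPa·L = -3650 J.
ΔU = nCvΔT = 1.49×20.8×(294−589) = -9140 J.
Q = ΔU + W = nCpΔT = -12800 J.
Net over both steps: W = 10800 J, Q = 1670 J, ΔU = -9140 J.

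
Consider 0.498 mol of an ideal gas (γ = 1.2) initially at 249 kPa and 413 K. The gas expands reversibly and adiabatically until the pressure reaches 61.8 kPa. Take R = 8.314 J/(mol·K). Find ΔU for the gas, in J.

V₁ = nRT₁/P₁ = 0.498×8.314×413/249 = 6.87 L.
Adiabatic: T₂/T₁ = (P₂/P₁)^((γ−1)/γ) ⇒ T₂ = 413×(0.248)^0.167 = 327 K; V₂ = 21.9 L.
For an ideal gas ΔU = nCvΔT with Cv = R/(γ−1) = 41.6 J/(mol·K).
ΔU = 0.498×41.6×(327−413) = -1770 J.

-1770 J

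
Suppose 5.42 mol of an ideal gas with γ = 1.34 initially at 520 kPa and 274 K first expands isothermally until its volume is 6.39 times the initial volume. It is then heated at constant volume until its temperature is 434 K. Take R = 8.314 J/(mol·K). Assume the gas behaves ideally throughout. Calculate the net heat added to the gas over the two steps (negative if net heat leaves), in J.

44100 J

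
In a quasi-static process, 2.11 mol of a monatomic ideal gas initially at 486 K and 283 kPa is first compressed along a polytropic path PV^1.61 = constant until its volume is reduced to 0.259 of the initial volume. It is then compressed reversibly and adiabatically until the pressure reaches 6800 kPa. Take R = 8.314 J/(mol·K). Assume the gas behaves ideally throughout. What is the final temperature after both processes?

V₁ = nRT₁/P₁ = 2.11×8.314×486/283 = 30.1 L.
Step 1 — Polytropic n=1.61: T₂ = T₁(V₁/V₂)^(n−1) = 486×(3.86)^0.61 = 1110 K; P₂ = P₁(V₁/V₂)^n = 2490 kPa.
W = (P₁V₁−P₂V₂)/(n−1) = (283×30.1−2490×7.80)/0.61 = -17900 J.
ΔU = nCvΔT = 2.11×12.5×(1110−486) = 16400 J.
Q = ΔU + W = -1520 J.
State after step 1: P = 2490 kPa, V = 7.80 L, T = 1110 K.
Step 2 — Adiabatic: T₂/T₁ = (P₂/P₁)^((γ−1)/γ) ⇒ T₂ = 1110×(2.73)^0.400 = 1660 K; V₂ = 4.27 L.
ΔU = nCvΔT = 2.11×12.5×(1660−1110) = 14400 J.
Q = 0 for an adiabatic process, so W = −ΔU = -14400 J.
Net over both steps: W = -32300 J, Q = -1520 J, ΔU = 30800 J.

1660 K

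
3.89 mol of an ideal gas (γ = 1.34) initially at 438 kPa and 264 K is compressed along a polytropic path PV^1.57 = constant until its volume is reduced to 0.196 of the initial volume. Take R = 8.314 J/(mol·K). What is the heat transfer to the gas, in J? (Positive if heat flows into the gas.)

15500 J

V₁ = nRT₁/P₁ = 3.89×8.314×264/438 = 19.5 L.
Polytropic n=1.57: T₂ = T₁(V₁/V₂)^(n−1) = 264×(5.10)^0.57 = 668 K; P₂ = P₁(V₁/V₂)^n = 5660 kPa.
W = (P₁V₁−P₂V₂)/(n−1) = (438×19.5−5660×3.82)/0.57 = -22900 J.
ΔU = nCvΔT = 3.89×24.5×(668−264) = 38500 J.
Q = ΔU + W = 15500 J.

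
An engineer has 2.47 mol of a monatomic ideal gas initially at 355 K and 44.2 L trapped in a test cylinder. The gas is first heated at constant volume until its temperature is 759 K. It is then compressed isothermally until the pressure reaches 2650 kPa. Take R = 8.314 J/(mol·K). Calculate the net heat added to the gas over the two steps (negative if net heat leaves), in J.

P₁ = nRT₁/V₁ = 2.47×8.314×355/44.2 = 165 kPa.
Step 1 — Isochoric: V stays 44.2 L; P/T = const ⇒ T₂ = 759 K, P₂ = 353 kPa.
W = 0 (no volume change).
ΔU = nCvΔT = 2.47×12.5×(759−355) = 12400 J.
Q = ΔU = 12400 J.
State after step 1: P = 353 kPa, V = 44.2 L, T = 759 K.
Step 2 — Isothermal: T stays 759 K; PV = const ⇒ V₂ = 5.88 L, P₂ = 2650 kPa.
ΔU = 0 (ideal gas, T constant).
W = nRT ln(V₂/V₁) = 2.47×8.314×759×ln(0.133) = -31400 J.
Q = ΔU + W = -31400 J.
Net over both steps: W = -31400 J, Q = -19000 J, ΔU = 12400 J.

-19000 J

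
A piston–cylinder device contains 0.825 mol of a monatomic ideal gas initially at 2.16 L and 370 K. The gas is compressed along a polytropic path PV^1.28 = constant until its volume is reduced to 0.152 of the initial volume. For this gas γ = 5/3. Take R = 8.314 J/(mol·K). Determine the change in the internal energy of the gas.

2640 J

P₁ = nRT₁/V₁ = 0.825×8.314×370/2.16 = 1170 kPa.
Polytropic n=1.28: T₂ = T₁(V₁/V₂)^(n−1) = 370×(6.58)^0.28 = 627 K; P₂ = P₁(V₁/V₂)^n = 13100 kPa.
For an ideal gas ΔU = nCvΔT with Cv = (3/2)R = 12.5 J/(mol·K).
ΔU = 0.825×12.5×(627−370) = 2640 J.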